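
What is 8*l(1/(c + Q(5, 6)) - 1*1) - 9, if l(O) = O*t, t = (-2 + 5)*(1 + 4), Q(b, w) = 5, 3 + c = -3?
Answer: -249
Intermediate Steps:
c = -6 (c = -3 - 3 = -6)
t = 15 (t = 3*5 = 15)
l(O) = 15*O (l(O) = O*15 = 15*O)
8*l(1/(c + Q(5, 6)) - 1*1) - 9 = 8*(15*(1/(-6 + 5) - 1*1)) - 9 = 8*(15*(1/(-1) - 1)) - 9 = 8*(15*(-1 - 1)) - 9 = 8*(15*(-2)) - 9 = 8*(-30) - 9 = -240 - 9 = -249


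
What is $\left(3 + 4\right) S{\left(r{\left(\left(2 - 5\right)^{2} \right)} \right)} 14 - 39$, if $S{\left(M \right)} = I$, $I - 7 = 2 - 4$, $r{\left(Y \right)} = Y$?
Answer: $451$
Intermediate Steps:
$I = 5$ ($I = 7 + \left(2 - 4\right) = 7 - 2 = 5$)
$S{\left(M \right)} = 5$
$\left(3 + 4\right) S{\left(r{\left(\left(2 - 5\right)^{2} \right)} \right)} 14 - 39 = \left(3 + 4\right) 5 \cdot 14 - 39 = 7 \cdot 5 \cdot 14 - 39 = 35 \cdot 14 - 39 = 490 - 39 = 451$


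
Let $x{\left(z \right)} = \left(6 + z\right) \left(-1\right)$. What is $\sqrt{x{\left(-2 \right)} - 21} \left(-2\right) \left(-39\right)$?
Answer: $390 i \approx 390.0 i$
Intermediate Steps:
$x{\left(z \right)} = -6 - z$
$\sqrt{x{\left(-2 \right)} - 21} \left(-2\right) \left(-39\right) = \sqrt{\left(-6 - -2\right) - 21} \left(-2\right) \left(-39\right) = \sqrt{\left(-6 + 2\right) - 21} \left(-2\right) \left(-39\right) = \sqrt{-4 - 21} \left(-2\right) \left(-39\right) = \sqrt{-25} \left(-2\right) \left(-39\right) = 5 i \left(-2\right) \left(-39\right) = - 10 i \left(-39\right) = 390 i$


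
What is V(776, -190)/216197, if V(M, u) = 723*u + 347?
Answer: -137023/216197 ≈ -0.63379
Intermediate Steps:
V(M, u) = 347 + 723*u
V(776, -190)/216197 = (347 + 723*(-190))/216197 = (347 - 137370)*(1/216197) = -137023*1/216197 = -137023/216197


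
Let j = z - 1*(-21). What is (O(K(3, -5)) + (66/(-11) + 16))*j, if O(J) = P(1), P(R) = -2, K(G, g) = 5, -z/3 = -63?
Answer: 1680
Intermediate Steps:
z = 189 (z = -3*(-63) = 189)
O(J) = -2
j = 210 (j = 189 - 1*(-21) = 189 + 21 = 210)
(O(K(3, -5)) + (66/(-11) + 16))*j = (-2 + (66/(-11) + 16))*210 = (-2 + (66*(-1/11) + 16))*210 = (-2 + (-6 + 16))*210 = (-2 + 10)*210 = 8*210 = 1680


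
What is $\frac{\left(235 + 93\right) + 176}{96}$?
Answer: $\frac{21}{4} \approx 5.25$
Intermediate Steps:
$\frac{\left(235 + 93\right) + 176}{96} = \left(328 + 176\right) \frac{1}{96} = 504 \cdot \frac{1}{96} = \frac{21}{4}$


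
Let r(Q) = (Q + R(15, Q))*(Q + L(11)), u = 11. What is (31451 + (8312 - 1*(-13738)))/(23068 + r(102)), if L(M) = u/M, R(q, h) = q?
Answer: 7643/5017 ≈ 1.5234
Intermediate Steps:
L(M) = 11/M
r(Q) = (1 + Q)*(15 + Q) (r(Q) = (Q + 15)*(Q + 11/11) = (15 + Q)*(Q + 11*(1/11)) = (15 + Q)*(Q + 1) = (15 + Q)*(1 + Q) = (1 + Q)*(15 + Q))
(31451 + (8312 - 1*(-13738)))/(23068 + r(102)) = (31451 + (8312 - 1*(-13738)))/(23068 + (15 + 102**2 + 16*102)) = (31451 + (8312 + 13738))/(23068 + (15 + 10404 + 1632)) = (31451 + 22050)/(23068 + 12051) = 53501/35119 = 53501*(1/35119) = 7643/5017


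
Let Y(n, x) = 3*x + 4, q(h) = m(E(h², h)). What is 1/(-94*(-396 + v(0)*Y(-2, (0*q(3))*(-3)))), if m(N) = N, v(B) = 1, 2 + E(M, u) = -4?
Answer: 1/36848 ≈ 2.7139e-5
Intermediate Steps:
E(M, u) = -6 (E(M, u) = -2 - 4 = -6)
q(h) = -6
Y(n, x) = 4 + 3*x
1/(-94*(-396 + v(0)*Y(-2, (0*q(3))*(-3)))) = 1/(-94*(-396 + 1*(4 + 3*((0*(-6))*(-3))))) = 1/(-94*(-396 + 1*(4 + 3*(0*(-3))))) = 1/(-94*(-396 + 1*(4 + 3*0))) = 1/(-94*(-396 + 1*(4 + 0))) = 1/(-94*(-396 + 1*4)) = 1/(-94*(-396 + 4)) = 1/(-94*(-392)) = 1/36848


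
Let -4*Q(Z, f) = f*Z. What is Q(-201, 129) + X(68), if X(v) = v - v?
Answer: 25929/4 ≈ 6482.3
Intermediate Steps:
X(v) = 0
Q(Z, f) = -Z*f/4 (Q(Z, f) = -f*Z/4 = -Z*f/4)
Q(-201, 129) + X(68) = -1/4*(-201)*129 + 0 = 25929/4 + 0 = 25929/4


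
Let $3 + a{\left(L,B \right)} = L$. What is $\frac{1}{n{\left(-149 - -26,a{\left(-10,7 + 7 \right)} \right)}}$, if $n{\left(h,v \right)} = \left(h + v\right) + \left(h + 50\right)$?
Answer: $- \frac{1}{209} \approx -0.0047847$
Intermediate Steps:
$a{\left(L,B \right)} = -3 + L$
$n{\left(h,v \right)} = 50 + v + 2 h$ ($n{\left(h,v \right)} = \left(h + v\right) + \left(50 + h\right) = 50 + v + 2 h$)
$\frac{1}{n{\left(-149 - -26,a{\left(-10,7 + 7 \right)} \right)}} = \frac{1}{50 - 13 + 2 \left(-149 - -26\right)} = \frac{1}{50 - 13 + 2 \left(-149 + 26\right)} = \frac{1}{50 - 13 + 2 \left(-123\right)} = \frac{1}{50 - 13 - 246} = \frac{1}{-209} = - \frac{1}{209}$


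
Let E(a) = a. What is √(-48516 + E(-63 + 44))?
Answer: I*√48535 ≈ 220.31*I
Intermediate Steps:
√(-48516 + E(-63 + 44)) = √(-48516 + (-63 + 44)) = √(-48516 - 19) = √(-48535) = I*√48535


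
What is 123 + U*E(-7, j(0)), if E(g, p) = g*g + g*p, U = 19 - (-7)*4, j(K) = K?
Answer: 2426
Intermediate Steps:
U = 47 (U = 19 - 1*(-28) = 19 + 28 = 47)
E(g, p) = g**2 + g*p
123 + U*E(-7, j(0)) = 123 + 47*(-7*(-7 + 0)) = 123 + 47*(-7*(-7)) = 123 + 47*49 = 123 + 2303 = 2426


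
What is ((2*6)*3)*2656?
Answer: 95616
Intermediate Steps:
((2*6)*3)*2656 = (12*3)*2656 = 36*2656 = 95616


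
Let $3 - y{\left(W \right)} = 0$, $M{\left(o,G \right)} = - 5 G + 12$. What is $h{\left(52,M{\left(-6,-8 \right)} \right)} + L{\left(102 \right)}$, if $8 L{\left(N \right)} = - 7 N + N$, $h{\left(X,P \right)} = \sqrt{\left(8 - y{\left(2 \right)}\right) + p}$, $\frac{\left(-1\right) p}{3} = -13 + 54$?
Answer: $- \frac{153}{2} + i \sqrt{118} \approx -76.5 + 10.863 i$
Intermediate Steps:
$p = -123$ ($p = - 3 \left(-13 + 54\right) = \left(-3\right) 41 = -123$)
$M{\left(o,G \right)} = 12 - 5 G$
$y{\left(W \right)} = 3$ ($y{\left(W \right)} = 3 - 0 = 3 + 0 = 3$)
$h{\left(X,P \right)} = i \sqrt{118}$ ($h{\left(X,P \right)} = \sqrt{\left(8 - 3\right) - 123} = \sqrt{5 - 123} = \sqrt{-118} = i \sqrt{118}$)
$L{\left(N \right)} = - \frac{3 N}{4}$ ($L{\left(N \right)} = \frac{- 7 N + N}{8} = \frac{\left(-6\right) N}{8} = - \frac{3 N}{4}$)
$h{\left(52,M{\left(-6,-8 \right)} \right)} + L{\left(102 \right)} = i \sqrt{118} - \frac{153}{2} = - \frac{153}{2} + i \sqrt{118}$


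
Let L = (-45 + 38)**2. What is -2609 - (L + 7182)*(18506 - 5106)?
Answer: -96898009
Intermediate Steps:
L = 49 (L = (-7)**2 = 49)
-2609 - (L + 7182)*(18506 - 5106) = -2609 - (49 + 7182)*(18506 - 5106) = -2609 - 7231*13400 = -2609 - 1*96895400 = -2609 - 96895400 = -96898009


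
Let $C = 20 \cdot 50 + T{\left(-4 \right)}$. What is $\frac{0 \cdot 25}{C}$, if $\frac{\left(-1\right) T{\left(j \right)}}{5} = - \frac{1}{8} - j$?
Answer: $0$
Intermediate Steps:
$T{\left(j \right)} = \frac{5}{8} + 5 j$ ($T{\left(j \right)} = - 5 \left(- \frac{1}{8} - j\right) = \frac{5}{8} + 5 j$)
$C = \frac{7845}{8}$ ($C = 20 \cdot 50 + \left(\frac{5}{8} + 5 \left(-4\right)\right) = 1000 + \left(\frac{5}{8} - 20\right) = 1000 - \frac{155}{8} = \frac{7845}{8} \approx 980.63$)
$\frac{0 \cdot 25}{C} = \frac{0 \cdot 25}{\frac{7845}{8}} = 0 \cdot \frac{8}{7845} = 0$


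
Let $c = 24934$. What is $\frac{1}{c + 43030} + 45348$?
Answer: $\frac{3082031473}{67964} \approx 45348.0$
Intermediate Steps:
$\frac{1}{c + 43030} + 45348 = \frac{1}{24934 + 43030} + 45348 = \frac{1}{67964} + 45348 = \frac{3082031473}{67964}$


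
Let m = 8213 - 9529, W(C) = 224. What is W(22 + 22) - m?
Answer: 1540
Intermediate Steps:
m = -1316
W(22 + 22) - m = 224 - 1*(-1316) = 224 + 1316 = 1540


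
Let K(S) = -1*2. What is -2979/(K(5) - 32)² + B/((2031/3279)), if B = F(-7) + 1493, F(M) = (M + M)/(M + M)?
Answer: 1885664169/782612 ≈ 2409.4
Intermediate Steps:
K(S) = -2
F(M) = 1 (F(M) = (2*M)/((2*M)) = (2*M)*(1/(2*M)) = 1)
B = 1494 (B = 1 + 1493 = 1494)
-2979/(K(5) - 32)² + B/((2031/3279)) = -2979/(-2 - 32)² + 1494/((2031/3279)) = -2979/((-34)²) + 1494/((2031*(1/3279))) = -2979/1156 + 1494/(677/1093) = -2979*1/1156 + 1494*(1093/677) = -2979/1156 + 1632942/677 = 1885664169/782612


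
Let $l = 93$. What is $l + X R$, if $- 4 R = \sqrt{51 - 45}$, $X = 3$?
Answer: $93 - \frac{3 \sqrt{6}}{4} \approx 91.163$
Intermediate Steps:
$R = - \frac{\sqrt{6}}{4}$ ($R = - \frac{\sqrt{51 - 45}}{4} = - \frac{\sqrt{6}}{4} \approx -0.61237$)
$l + X R = 93 + 3 \left(- \frac{\sqrt{6}}{4}\right) = 93 - \frac{3 \sqrt{6}}{4}$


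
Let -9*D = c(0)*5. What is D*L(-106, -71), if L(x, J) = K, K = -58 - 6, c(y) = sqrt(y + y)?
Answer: 0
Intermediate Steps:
c(y) = sqrt(2)*sqrt(y) (c(y) = sqrt(2*y) = sqrt(2)*sqrt(y))
D = 0 (D = -sqrt(2)*sqrt(0)*5/9 = -sqrt(2)*0*5/9 = -0*5 = -1/9*0 = 0)
K = -64
L(x, J) = -64
D*L(-106, -71) = 0*(-64) = 0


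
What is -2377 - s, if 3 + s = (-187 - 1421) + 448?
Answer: -1214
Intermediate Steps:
s = -1163 (s = -3 + ((-187 - 1421) + 448) = -3 + (-1608 + 448) = -3 - 1160 = -1163)
-2377 - s = -2377 - 1*(-1163) = -2377 + 1163 = -1214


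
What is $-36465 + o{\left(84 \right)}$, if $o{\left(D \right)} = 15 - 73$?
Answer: $-36523$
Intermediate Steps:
$o{\left(D \right)} = -58$
$-36465 + o{\left(84 \right)} = -36465 - 58 = -36523$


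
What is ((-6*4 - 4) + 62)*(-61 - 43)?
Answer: -3536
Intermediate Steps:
((-6*4 - 4) + 62)*(-61 - 43) = ((-24 - 4) + 62)*(-104) = (-28 + 62)*(-104) = 34*(-104) = -3536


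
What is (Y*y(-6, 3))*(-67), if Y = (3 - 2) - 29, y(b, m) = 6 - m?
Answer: 5628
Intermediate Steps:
Y = -28 (Y = 1 - 29 = -28)
(Y*y(-6, 3))*(-67) = -28*(6 - 1*3)*(-67) = -28*(6 - 3)*(-67) = -28*3*(-67) = -84*(-67) = 5628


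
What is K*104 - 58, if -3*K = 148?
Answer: -15566/3 ≈ -5188.7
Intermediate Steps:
K = -148/3 (K = -⅓*148 = -148/3 ≈ -49.333)
K*104 - 58 = -148/3*104 - 58 = -15392/3 - 58 = -15566/3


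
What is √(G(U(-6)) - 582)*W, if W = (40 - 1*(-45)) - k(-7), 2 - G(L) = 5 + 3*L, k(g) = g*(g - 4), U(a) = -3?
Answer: 192*I ≈ 192.0*I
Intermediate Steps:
k(g) = g*(-4 + g)
G(L) = -3 - 3*L (G(L) = 2 - (5 + 3*L) = 2 + (-5 - 3*L) = -3 - 3*L)
W = 8 (W = (40 - 1*(-45)) - (-7)*(-4 - 7) = (40 + 45) - (-7)*(-11) = 85 - 1*77 = 85 - 77 = 8)
√(G(U(-6)) - 582)*W = √((-3 - 3*(-3)) - 582)*8 = √((-3 + 9) - 582)*8 = √(6 - 582)*8 = √(-576)*8 = (24*I)*8 = 192*I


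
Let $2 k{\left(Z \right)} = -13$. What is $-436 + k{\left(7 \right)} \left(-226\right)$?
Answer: $1033$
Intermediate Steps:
$k{\left(Z \right)} = - \frac{13}{2}$ ($k{\left(Z \right)} = \frac{1}{2} \left(-13\right) = - \frac{13}{2}$)
$-436 + k{\left(7 \right)} \left(-226\right) = -436 - -1469 = -436 + 1469 = 1033$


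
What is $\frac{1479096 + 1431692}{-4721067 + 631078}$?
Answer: $- \frac{2910788}{4089989} \approx -0.71169$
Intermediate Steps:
$\frac{1479096 + 1431692}{-4721067 + 631078} = \frac{2910788}{-4089989} = 2910788 \left(- \frac{1}{4089989}\right) = - \frac{2910788}{4089989}$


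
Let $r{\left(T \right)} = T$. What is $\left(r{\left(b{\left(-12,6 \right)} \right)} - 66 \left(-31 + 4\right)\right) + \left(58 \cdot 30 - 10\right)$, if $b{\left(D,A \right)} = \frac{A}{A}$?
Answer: $3513$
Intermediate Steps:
$b{\left(D,A \right)} = 1$
$\left(r{\left(b{\left(-12,6 \right)} \right)} - 66 \left(-31 + 4\right)\right) + \left(58 \cdot 30 - 10\right) = \left(1 - 66 \left(-31 + 4\right)\right) + \left(58 \cdot 30 - 10\right) = \left(1 - -1782\right) + \left(1740 - 10\right) = \left(1 + 1782\right) + 1730 = 1783 + 1730 = 3513$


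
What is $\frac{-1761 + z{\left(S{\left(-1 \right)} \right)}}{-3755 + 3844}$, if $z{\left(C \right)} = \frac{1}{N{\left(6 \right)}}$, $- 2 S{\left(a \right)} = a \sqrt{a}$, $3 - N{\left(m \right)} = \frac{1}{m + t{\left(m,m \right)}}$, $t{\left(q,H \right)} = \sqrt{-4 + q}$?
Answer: $- \frac{477135}{24119} - \frac{\sqrt{2}}{24119} \approx -19.783$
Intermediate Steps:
$N{\left(m \right)} = 3 - \frac{1}{m + \sqrt{-4 + m}}$
$S{\left(a \right)} = - \frac{a^{\frac{3}{2}}}{2}$ ($S{\left(a \right)} = - \frac{a \sqrt{a}}{2} = - \frac{a^{\frac{3}{2}}}{2}$)
$z{\left(C \right)} = \frac{6 + \sqrt{2}}{17 + 3 \sqrt{2}}$ ($z{\left(C \right)} = \frac{1}{\frac{1}{6 + \sqrt{-4 + 6}} \left(-1 + 3 \cdot 6 + 3 \sqrt{-4 + 6}\right)} = \frac{1}{\frac{1}{6 + \sqrt{2}} \left(-1 + 18 + 3 \sqrt{2}\right)} = \frac{1}{\frac{1}{6 + \sqrt{2}} \left(17 + 3 \sqrt{2}\right)} = \frac{6 + \sqrt{2}}{17 + 3 \sqrt{2}}$)
$\frac{-1761 + z{\left(S{\left(-1 \right)} \right)}}{-3755 + 3844} = \frac{-1761 + \left(\frac{96}{271} - \frac{\sqrt{2}}{271}\right)}{-3755 + 3844} = \frac{- \frac{477135}{271} - \frac{\sqrt{2}}{271}}{89} = \left(- \frac{477135}{271} - \frac{\sqrt{2}}{271}\right) \frac{1}{89} = - \frac{477135}{24119} - \frac{\sqrt{2}}{24119}$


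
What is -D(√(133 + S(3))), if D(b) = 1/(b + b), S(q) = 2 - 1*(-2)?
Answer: -√137/274 ≈ -0.042718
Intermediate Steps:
S(q) = 4 (S(q) = 2 + 2 = 4)
D(b) = 1/(2*b)
-D(√(133 + S(3))) = -1/(2*(√(133 + 4))) = -1/(2*(√137)) = -√137/137/2 = -√137/274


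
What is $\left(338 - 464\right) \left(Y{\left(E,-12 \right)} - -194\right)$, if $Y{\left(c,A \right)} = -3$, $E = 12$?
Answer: $-24066$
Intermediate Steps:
$\left(338 - 464\right) \left(Y{\left(E,-12 \right)} - -194\right) = \left(338 - 464\right) \left(-3 - -194\right) = - 126 \left(-3 + 194\right) = \left(-126\right) 191 = -24066$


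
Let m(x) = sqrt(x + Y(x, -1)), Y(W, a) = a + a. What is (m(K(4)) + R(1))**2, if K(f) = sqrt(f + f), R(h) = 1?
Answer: (1 + sqrt(2)*sqrt(-1 + sqrt(2)))**2 ≈ 3.6488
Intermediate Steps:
Y(W, a) = 2*a
K(f) = sqrt(2)*sqrt(f) (K(f) = sqrt(2*f) = sqrt(2)*sqrt(f))
m(x) = sqrt(-2 + x) (m(x) = sqrt(x + 2*(-1)) = sqrt(x - 2) = sqrt(-2 + x))
(m(K(4)) + R(1))**2 = (sqrt(-2 + sqrt(2)*sqrt(4)) + 1)**2 = (sqrt(-2 + sqrt(2)*2) + 1)**2 = (sqrt(-2 + 2*sqrt(2)) + 1)**2 = (1 + sqrt(-2 + 2*sqrt(2)))**2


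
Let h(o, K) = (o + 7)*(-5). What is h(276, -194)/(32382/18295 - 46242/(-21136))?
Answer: -273578307400/765211671 ≈ -357.52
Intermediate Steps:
h(o, K) = -35 - 5*o (h(o, K) = (7 + o)*(-5) = -35 - 5*o)
h(276, -194)/(32382/18295 - 46242/(-21136)) = (-35 - 5*276)/(32382/18295 - 46242/(-21136)) = (-35 - 1380)/(32382*(1/18295) - 46242*(-1/21136)) = -1415/(32382/18295 + 23121/10568) = -1415/765211671/193341560 = -1415*193341560/765211671 = -273578307400/765211671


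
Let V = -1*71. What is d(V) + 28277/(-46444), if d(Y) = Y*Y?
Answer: 234095927/46444 ≈ 5040.4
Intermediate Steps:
V = -71
d(Y) = Y**2
d(V) + 28277/(-46444) = (-71)**2 + 28277/(-46444) = 5041 + 28277*(-1/46444) = 5041 - 28277/46444 = 234095927/46444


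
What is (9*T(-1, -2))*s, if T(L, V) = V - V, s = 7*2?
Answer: 0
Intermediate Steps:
s = 14
T(L, V) = 0
(9*T(-1, -2))*s = (9*0)*14 = 0*14 = 0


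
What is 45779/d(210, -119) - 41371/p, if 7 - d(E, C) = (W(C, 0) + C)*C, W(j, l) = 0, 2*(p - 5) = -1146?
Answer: 279781331/4019736 ≈ 69.602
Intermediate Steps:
p = -568 (p = 5 + (½)*(-1146) = 5 - 573 = -568)
d(E, C) = 7 - C² (d(E, C) = 7 - (0 + C)*C = 7 - C*C = 7 - C²)
45779/d(210, -119) - 41371/p = 45779/(7 - 1*(-119)²) - 41371/(-568) = 45779/(7 - 1*14161) - 41371*(-1/568) = 45779/(7 - 14161) + 41371/568 = 45779/(-14154) + 41371/568 = 45779*(-1/14154) + 41371/568 = -45779/14154 + 41371/568 = 279781331/4019736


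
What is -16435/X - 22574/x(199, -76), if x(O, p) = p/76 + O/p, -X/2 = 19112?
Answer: 65582531401/10511600 ≈ 6239.1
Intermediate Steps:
X = -38224 (X = -2*19112 = -38224)
x(O, p) = p/76 + O/p (x(O, p) = p*(1/76) + O/p = p/76 + O/p)
-16435/X - 22574/x(199, -76) = -16435/(-38224) - 22574/((1/76)*(-76) + 199/(-76)) = -16435*(-1/38224) - 22574/(-1 + 199*(-1/76)) = 16435/38224 - 22574/(-1 - 199/76) = 16435/38224 - 22574/(-275/76) = 16435/38224 - 22574*(-76/275) = 16435/38224 + 1715624/275 = 65582531401/10511600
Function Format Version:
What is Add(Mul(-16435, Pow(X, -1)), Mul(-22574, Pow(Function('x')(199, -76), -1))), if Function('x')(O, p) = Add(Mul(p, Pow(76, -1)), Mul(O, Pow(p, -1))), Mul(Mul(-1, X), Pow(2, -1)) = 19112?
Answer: Rational(65582531401, 10511600) ≈ 6239.1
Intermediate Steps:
X = -38224 (X = Mul(-2, 19112) = -38224)
Function('x')(O, p) = Add(Mul(Rational(1, 76), p), Mul(O, Pow(p, -1))) (Function('x')(O, p) = Add(Mul(p, Rational(1, 76)), Mul(O, Pow(p, -1))) = Add(Mul(Rational(1, 76), p), Mul(O, Pow(p, -1))))
Add(Mul(-16435, Pow(X, -1)), Mul(-22574, Pow(Function('x')(199, -76), -1))) = Add(Mul(-16435, Pow(-38224, -1)), Mul(-22574, Pow(Add(Mul(Rational(1, 76), -76), Mul(199, Pow(-76, -1))), -1))) = Add(Mul(-16435, Rational(-1, 38224)), Mul(-22574, Pow(Add(-1, Mul(199, Rational(-1, 76))), -1))) = Add(Rational(16435, 38224), Mul(-22574, Pow(Add(-1, Rational(-199, 76)), -1))) = Add(Rational(16435, 38224), Mul(-22574, Pow(Rational(-275, 76), -1))) = Add(Rational(16435, 38224), Mul(-22574, Rational(-76, 275))) = Add(Rational(16435, 38224), Rational(1715624, 275)) = Rational(65582531401, 10511600)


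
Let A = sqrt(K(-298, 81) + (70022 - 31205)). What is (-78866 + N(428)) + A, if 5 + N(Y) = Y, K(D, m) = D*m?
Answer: -78443 + 3*sqrt(1631) ≈ -78322.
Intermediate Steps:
N(Y) = -5 + Y
A = 3*sqrt(1631) (A = sqrt(-298*81 + (70022 - 31205)) = sqrt(-24138 + 38817) = sqrt(14679) = 3*sqrt(1631) ≈ 121.16)
(-78866 + N(428)) + A = (-78866 + (-5 + 428)) + 3*sqrt(1631) = (-78866 + 423) + 3*sqrt(1631) = -78443 + 3*sqrt(1631)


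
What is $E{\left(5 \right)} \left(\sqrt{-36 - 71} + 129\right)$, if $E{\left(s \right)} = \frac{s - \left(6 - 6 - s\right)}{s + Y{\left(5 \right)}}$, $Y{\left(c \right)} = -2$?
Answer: $430 + \frac{10 i \sqrt{107}}{3} \approx 430.0 + 34.48 i$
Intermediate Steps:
$E{\left(s \right)} = \frac{2 s}{-2 + s}$ ($E{\left(s \right)} = \frac{s - \left(6 - 6 - s\right)}{s - 2} = \frac{s + \left(s - \left(6 - 6\right)\right)}{-2 + s} = \frac{s + \left(s - 0\right)}{-2 + s} = \frac{s + \left(s + 0\right)}{-2 + s} = \frac{s + s}{-2 + s} = \frac{2 s}{-2 + s}$)
$E{\left(5 \right)} \left(\sqrt{-36 - 71} + 129\right) = 2 \cdot 5 \frac{1}{-2 + 5} \left(\sqrt{-36 - 71} + 129\right) = 2 \cdot 5 \cdot \frac{1}{3} \left(\sqrt{-107} + 129\right) = 2 \cdot 5 \cdot \frac{1}{3} \left(i \sqrt{107} + 129\right) = \frac{10 \left(129 + i \sqrt{107}\right)}{3} = 430 + \frac{10 i \sqrt{107}}{3}$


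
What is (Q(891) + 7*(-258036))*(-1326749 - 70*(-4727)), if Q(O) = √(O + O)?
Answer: 1798772310468 - 8962731*√22 ≈ 1.7987e+12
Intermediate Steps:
Q(O) = √2*√O (Q(O) = √(2*O) = √2*√O)
(Q(891) + 7*(-258036))*(-1326749 - 70*(-4727)) = (√2*√891 + 7*(-258036))*(-1326749 - 70*(-4727)) = (√2*(9*√11) - 1806252)*(-1326749 + 330890) = (9*√22 - 1806252)*(-995859) = (-1806252 + 9*√22)*(-995859) = 1798772310468 - 8962731*√22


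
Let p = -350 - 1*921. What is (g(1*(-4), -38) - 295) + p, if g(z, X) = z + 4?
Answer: -1566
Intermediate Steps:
g(z, X) = 4 + z
p = -1271 (p = -350 - 921 = -1271)
(g(1*(-4), -38) - 295) + p = ((4 + 1*(-4)) - 295) - 1271 = ((4 - 4) - 295) - 1271 = (0 - 295) - 1271 = -295 - 1271 = -1566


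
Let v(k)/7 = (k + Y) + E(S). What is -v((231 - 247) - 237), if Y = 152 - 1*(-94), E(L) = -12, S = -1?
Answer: 133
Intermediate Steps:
Y = 246 (Y = 152 + 94 = 246)
v(k) = 1638 + 7*k (v(k) = 7*((k + 246) - 12) = 7*((246 + k) - 12) = 7*(234 + k) = 1638 + 7*k)
-v((231 - 247) - 237) = -(1638 + 7*((231 - 247) - 237)) = -(1638 + 7*(-16 - 237)) = -(1638 + 7*(-253)) = -(1638 - 1771) = -1*(-133) = 133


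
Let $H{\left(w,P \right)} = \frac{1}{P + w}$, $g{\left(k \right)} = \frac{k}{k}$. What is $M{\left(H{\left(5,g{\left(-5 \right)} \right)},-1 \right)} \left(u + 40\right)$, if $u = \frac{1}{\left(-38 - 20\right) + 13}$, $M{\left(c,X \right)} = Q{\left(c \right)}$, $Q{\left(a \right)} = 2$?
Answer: $\frac{3598}{45} \approx 79.956$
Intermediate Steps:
$g{\left(k \right)} = 1$
$M{\left(c,X \right)} = 2$
$u = - \frac{1}{45}$ ($u = \frac{1}{-58 + 13} = \frac{1}{-45} = - \frac{1}{45} \approx -0.022222$)
$M{\left(H{\left(5,g{\left(-5 \right)} \right)},-1 \right)} \left(u + 40\right) = 2 \left(- \frac{1}{45} + 40\right) = 2 \cdot \frac{1799}{45} = \frac{3598}{45}$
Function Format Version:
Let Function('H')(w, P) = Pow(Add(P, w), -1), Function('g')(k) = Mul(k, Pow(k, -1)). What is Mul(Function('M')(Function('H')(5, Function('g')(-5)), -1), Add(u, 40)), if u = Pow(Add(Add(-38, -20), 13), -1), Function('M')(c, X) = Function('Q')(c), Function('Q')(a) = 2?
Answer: Rational(3598, 45) ≈ 79.956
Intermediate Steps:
Function('g')(k) = 1
Function('M')(c, X) = 2
u = Rational(-1, 45) (u = Pow(Add(-58, 13), -1) = Pow(-45, -1) = Rational(-1, 45) ≈ -0.022222)
Mul(Function('M')(Function('H')(5, Function('g')(-5)), -1), Add(u, 40)) = Mul(2, Add(Rational(-1, 45), 40)) = Mul(2, Rational(1799, 45)) = Rational(3598, 45)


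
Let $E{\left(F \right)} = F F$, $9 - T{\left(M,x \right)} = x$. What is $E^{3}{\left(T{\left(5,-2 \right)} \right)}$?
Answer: $1771561$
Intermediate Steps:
$T{\left(M,x \right)} = 9 - x$
$E{\left(F \right)} = F^{2}$
$E^{3}{\left(T{\left(5,-2 \right)} \right)} = \left(\left(9 - -2\right)^{2}\right)^{3} = \left(\left(9 + 2\right)^{2}\right)^{3} = \left(11^{2}\right)^{3} = 121^{3} = 1771561$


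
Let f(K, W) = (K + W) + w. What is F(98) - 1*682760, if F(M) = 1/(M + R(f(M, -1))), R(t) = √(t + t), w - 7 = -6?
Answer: -76469119/112 ≈ -6.8276e+5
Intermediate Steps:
w = 1 (w = 7 - 6 = 1)
f(K, W) = 1 + K + W (f(K, W) = (K + W) + 1 = 1 + K + W)
R(t) = √2*√t (R(t) = √(2*t) = √2*√t)
F(M) = 1/(M + √2*√M) (F(M) = 1/(M + √2*√(1 + M - 1)) = 1/(M + √2*√M))
F(98) - 1*682760 = 1/(98 + √2*√98) - 1*682760 = 1/(98 + √2*(7*√2)) - 682760 = 1/(98 + 14) - 682760 = 1/112 - 682760 = -76469119/112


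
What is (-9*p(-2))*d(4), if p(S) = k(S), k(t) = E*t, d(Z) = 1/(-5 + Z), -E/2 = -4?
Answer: -144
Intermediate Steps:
E = 8 (E = -2*(-4) = 8)
k(t) = 8*t
p(S) = 8*S
(-9*p(-2))*d(4) = (-72*(-2))/(-5 + 4) = -9*(-16)/(-1) = 144*(-1) = -144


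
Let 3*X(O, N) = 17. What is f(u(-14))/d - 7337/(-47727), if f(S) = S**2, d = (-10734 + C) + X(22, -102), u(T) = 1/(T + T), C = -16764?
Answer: 474424716035/3086121746736 ≈ 0.15373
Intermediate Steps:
u(T) = 1/(2*T)
X(O, N) = 17/3 (X(O, N) = (1/3)*17 = 17/3)
d = -82477/3 (d = (-10734 - 16764) + 17/3 = -27498 + 17/3 = -82477/3 ≈ -27492.)
f(u(-14))/d - 7337/(-47727) = ((1/2)/(-14))**2/(-82477/3) - 7337/(-47727) = ((1/2)*(-1/14))**2*(-3/82477) - 7337*(-1/47727) = (-1/28)**2*(-3/82477) + 7337/47727 = (1/784)*(-3/82477) + 7337/47727 = -3/64661968 + 7337/47727 = 474424716035/3086121746736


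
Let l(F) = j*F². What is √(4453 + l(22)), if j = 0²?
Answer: √4453 ≈ 66.731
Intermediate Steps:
j = 0
l(F) = 0 (l(F) = 0*F² = 0)
√(4453 + l(22)) = √(4453 + 0) = √4453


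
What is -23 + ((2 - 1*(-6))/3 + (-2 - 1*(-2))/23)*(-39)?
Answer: -127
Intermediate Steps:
-23 + ((2 - 1*(-6))/3 + (-2 - 1*(-2))/23)*(-39) = -23 + ((2 + 6)*(⅓) + (-2 + 2)*(1/23))*(-39) = -23 + (8*(⅓) + 0*(1/23))*(-39) = -23 + (8/3 + 0)*(-39) = -23 + (8/3)*(-39) = -23 - 104 = -127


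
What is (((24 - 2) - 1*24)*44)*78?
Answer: -6864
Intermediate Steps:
(((24 - 2) - 1*24)*44)*78 = ((22 - 24)*44)*78 = -2*44*78 = -88*78 = -6864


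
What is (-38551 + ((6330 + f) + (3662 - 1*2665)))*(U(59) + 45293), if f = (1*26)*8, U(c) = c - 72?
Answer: -1404404480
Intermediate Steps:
U(c) = -72 + c
f = 208 (f = 26*8 = 208)
(-38551 + ((6330 + f) + (3662 - 1*2665)))*(U(59) + 45293) = (-38551 + ((6330 + 208) + (3662 - 1*2665)))*((-72 + 59) + 45293) = (-38551 + (6538 + (3662 - 2665)))*(-13 + 45293) = (-38551 + (6538 + 997))*45280 = (-38551 + 7535)*45280 = -31016*45280 = -1404404480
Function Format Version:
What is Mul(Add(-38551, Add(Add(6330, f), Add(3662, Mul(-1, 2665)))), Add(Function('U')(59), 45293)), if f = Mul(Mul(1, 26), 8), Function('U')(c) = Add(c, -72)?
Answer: -1404404480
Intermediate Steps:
Function('U')(c) = Add(-72, c)
f = 208 (f = Mul(26, 8) = 208)
Mul(Add(-38551, Add(Add(6330, f), Add(3662, Mul(-1, 2665)))), Add(Function('U')(59), 45293)) = Mul(Add(-38551, Add(Add(6330, 208), Add(3662, Mul(-1, 2665)))), Add(Add(-72, 59), 45293)) = Mul(Add(-38551, Add(6538, Add(3662, -2665))), Add(-13, 45293)) = Mul(Add(-38551, Add(6538, 997)), 45280) = Mul(Add(-38551, 7535), 45280) = Mul(-31016, 45280) = -1404404480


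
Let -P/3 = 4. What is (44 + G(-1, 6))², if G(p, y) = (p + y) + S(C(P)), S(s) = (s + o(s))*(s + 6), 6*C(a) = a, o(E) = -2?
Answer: 1089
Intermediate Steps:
P = -12 (P = -3*4 = -12)
C(a) = a/6
S(s) = (-2 + s)*(6 + s) (S(s) = (s - 2)*(s + 6) = (-2 + s)*(6 + s))
G(p, y) = -16 + p + y (G(p, y) = (p + y) + (-12 + ((⅙)*(-12))² + 4*((⅙)*(-12))) = (p + y) + (-12 + (-2)² + 4*(-2)) = (p + y) + (-12 + 4 - 8) = (p + y) - 16 = -16 + p + y)
(44 + G(-1, 6))² = (44 + (-16 - 1 + 6))² = (44 - 11)² = 33² = 1089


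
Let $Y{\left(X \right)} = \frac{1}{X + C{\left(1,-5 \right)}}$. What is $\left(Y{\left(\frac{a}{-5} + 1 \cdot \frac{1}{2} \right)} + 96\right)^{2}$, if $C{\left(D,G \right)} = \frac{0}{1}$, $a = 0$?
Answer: $9604$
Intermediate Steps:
$C{\left(D,G \right)} = 0$ ($C{\left(D,G \right)} = 0 \cdot 1 = 0$)
$Y{\left(X \right)} = \frac{1}{X}$ ($Y{\left(X \right)} = \frac{1}{X + 0} = \frac{1}{X}$)
$\left(Y{\left(\frac{a}{-5} + 1 \cdot \frac{1}{2} \right)} + 96\right)^{2} = \left(\frac{1}{\frac{0}{-5} + 1 \cdot \frac{1}{2}} + 96\right)^{2} = \left(\frac{1}{0 \left(- \frac{1}{5}\right) + 1 \cdot \frac{1}{2}} + 96\right)^{2} = \left(\frac{1}{0 + \frac{1}{2}} + 96\right)^{2} = \left(\frac{1}{\frac{1}{2}} + 96\right)^{2} = \left(2 + 96\right)^{2} = 98^{2} = 9604$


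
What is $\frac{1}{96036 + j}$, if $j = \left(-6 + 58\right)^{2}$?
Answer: $\frac{1}{98740} \approx 1.0128 \cdot 10^{-5}$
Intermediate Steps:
$j = 2704$ ($j = 52^{2} = 2704$)
$\frac{1}{96036 + j} = \frac{1}{96036 + 2704} = \frac{1}{98740}$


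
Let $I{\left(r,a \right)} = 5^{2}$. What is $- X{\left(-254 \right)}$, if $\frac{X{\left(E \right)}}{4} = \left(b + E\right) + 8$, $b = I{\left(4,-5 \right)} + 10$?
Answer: $844$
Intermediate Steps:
$I{\left(r,a \right)} = 25$
$b = 35$ ($b = 25 + 10 = 35$)
$X{\left(E \right)} = 172 + 4 E$ ($X{\left(E \right)} = 4 \left(\left(35 + E\right) + 8\right) = 4 \left(43 + E\right) = 172 + 4 E$)
$- X{\left(-254 \right)} = - (172 + 4 \left(-254\right)) = - (172 - 1016) = \left(-1\right) \left(-844\right) = 844$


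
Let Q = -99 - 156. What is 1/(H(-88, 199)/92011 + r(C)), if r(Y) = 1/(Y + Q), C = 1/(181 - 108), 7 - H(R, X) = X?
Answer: -1712692754/10290691 ≈ -166.43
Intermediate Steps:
H(R, X) = 7 - X
C = 1/73 ≈ 0.013699
Q = -255
r(Y) = 1/(-255 + Y) (r(Y) = 1/(Y - 255) = 1/(-255 + Y))
1/(H(-88, 199)/92011 + r(C)) = 1/((7 - 1*199)/92011 + 1/(-255 + 1/73)) = 1/((7 - 199)*(1/92011) + 1/(-18614/73)) = 1/(-192*1/92011 - 73/18614) = 1/(-192/92011 - 73/18614) = 1/(-10290691/1712692754) = -1712692754/10290691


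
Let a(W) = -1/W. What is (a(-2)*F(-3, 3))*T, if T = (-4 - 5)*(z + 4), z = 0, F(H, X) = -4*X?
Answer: 216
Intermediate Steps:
T = -36 (T = (-4 - 5)*(0 + 4) = -9*4 = -36)
(a(-2)*F(-3, 3))*T = ((-1/(-2))*(-4*3))*(-36) = (-1*(-½)*(-12))*(-36) = ((½)*(-12))*(-36) = -6*(-36) = 216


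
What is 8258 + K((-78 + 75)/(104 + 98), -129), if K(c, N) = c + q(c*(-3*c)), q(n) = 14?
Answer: 1670941/202 ≈ 8272.0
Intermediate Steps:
K(c, N) = 14 + c (K(c, N) = c + 14 = 14 + c)
8258 + K((-78 + 75)/(104 + 98), -129) = 8258 + (14 + (-78 + 75)/(104 + 98)) = 8258 + (14 - 3/202) = 8258 + 2825/202 = 1670941/202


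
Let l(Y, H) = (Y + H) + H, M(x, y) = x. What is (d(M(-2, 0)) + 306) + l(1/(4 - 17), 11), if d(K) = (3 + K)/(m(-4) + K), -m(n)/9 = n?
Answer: 144955/442 ≈ 327.95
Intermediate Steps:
m(n) = -9*n
l(Y, H) = Y + 2*H (l(Y, H) = (H + Y) + H = Y + 2*H)
d(K) = (3 + K)/(36 + K) (d(K) = (3 + K)/(-9*(-4) + K) = (3 + K)/(36 + K))
(d(M(-2, 0)) + 306) + l(1/(4 - 17), 11) = ((3 - 2)/(36 - 2) + 306) + (1/(4 - 17) + 2*11) = (1/34 + 306) + (1/(-13) + 22) = ((1/34)*1 + 306) + (-1/13 + 22) = (1/34 + 306) + 285/13 = 10405/34 + 285/13 = 144955/442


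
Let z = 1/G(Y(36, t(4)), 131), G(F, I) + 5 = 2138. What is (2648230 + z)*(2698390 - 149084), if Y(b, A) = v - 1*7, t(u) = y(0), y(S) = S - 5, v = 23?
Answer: 14400200026883846/2133 ≈ 6.7512e+12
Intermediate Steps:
y(S) = -5 + S
t(u) = -5 (t(u) = -5 + 0 = -5)
Y(b, A) = 16 (Y(b, A) = 23 - 1*7 = 23 - 7 = 16)
G(F, I) = 2133 (G(F, I) = -5 + 2138 = 2133)
z = 1/2133 ≈ 0.00046882
(2648230 + z)*(2698390 - 149084) = (2648230 + 1/2133)*(2698390 - 149084) = (5648674591/2133)*2549306 = 14400200026883846/2133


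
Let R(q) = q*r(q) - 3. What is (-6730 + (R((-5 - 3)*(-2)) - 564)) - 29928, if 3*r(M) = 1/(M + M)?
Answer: -223349/6 ≈ -37225.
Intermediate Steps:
r(M) = 1/(6*M) (r(M) = 1/(3*(M + M)) = 1/(3*((2*M))) = (1/(2*M))/3 = 1/(6*M))
R(q) = -17/6 (R(q) = q*(1/(6*q)) - 3 = 1/6 - 3 = -17/6)
(-6730 + (R((-5 - 3)*(-2)) - 564)) - 29928 = (-6730 + (-17/6 - 564)) - 29928 = (-6730 - 3401/6) - 29928 = -43781/6 - 29928 = -223349/6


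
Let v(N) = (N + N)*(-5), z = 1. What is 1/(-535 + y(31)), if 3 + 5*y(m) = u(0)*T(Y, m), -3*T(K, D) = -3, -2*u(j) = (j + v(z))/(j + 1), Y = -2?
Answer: -5/2673 ≈ -0.0018706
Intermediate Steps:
v(N) = -10*N (v(N) = (2*N)*(-5) = -10*N)
u(j) = -(-10 + j)/(2*(1 + j)) (u(j) = -(j - 10*1)/(2*(j + 1)) = -(j - 10)/(2*(1 + j)) = -(-10 + j)/(2*(1 + j)))
T(K, D) = 1 (T(K, D) = -⅓*(-3) = 1)
y(m) = ⅖ (y(m) = -⅗ + (((10 - 1*0)/(2*(1 + 0)))*1)/5 = -⅗ + (((½)*(10 + 0)/1)*1)/5 = -⅗ + (((½)*1*10)*1)/5 = -⅗ + (5*1)/5 = -⅗ + (⅕)*5 = -⅗ + 1 = ⅖)
1/(-535 + y(31)) = 1/(-535 + ⅖) = 1/(-2673/5) = -5/2673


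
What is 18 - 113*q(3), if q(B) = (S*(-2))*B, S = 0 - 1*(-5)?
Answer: 3408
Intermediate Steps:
S = 5 (S = 0 + 5 = 5)
q(B) = -10*B (q(B) = (5*(-2))*B = -10*B)
18 - 113*q(3) = 18 - (-1130)*3 = 18 - 113*(-30) = 18 + 3390 = 3408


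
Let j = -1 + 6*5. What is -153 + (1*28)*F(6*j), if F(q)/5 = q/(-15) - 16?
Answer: -4017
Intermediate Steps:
j = 29 (j = -1 + 30 = 29)
F(q) = -80 - q/3 (F(q) = 5*(q/(-15) - 16) = 5*(q*(-1/15) - 16) = 5*(-q/15 - 16) = 5*(-16 - q/15) = -80 - q/3)
-153 + (1*28)*F(6*j) = -153 + (1*28)*(-80 - 2*29) = -153 + 28*(-80 - ⅓*174) = -153 + 28*(-80 - 58) = -153 + 28*(-138) = -153 - 3864 = -4017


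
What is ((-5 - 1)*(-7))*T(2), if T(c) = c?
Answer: 84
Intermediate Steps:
((-5 - 1)*(-7))*T(2) = ((-5 - 1)*(-7))*2 = -6*(-7)*2 = 42*2 = 84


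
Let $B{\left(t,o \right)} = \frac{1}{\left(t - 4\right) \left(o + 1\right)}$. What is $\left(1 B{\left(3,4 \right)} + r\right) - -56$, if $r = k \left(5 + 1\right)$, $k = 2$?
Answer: $\frac{339}{5} \approx 67.8$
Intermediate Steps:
$B{\left(t,o \right)} = \frac{1}{\left(1 + o\right) \left(-4 + t\right)}$ ($B{\left(t,o \right)} = \frac{1}{\left(-4 + t\right) \left(1 + o\right)} = \frac{1}{\left(1 + o\right) \left(-4 + t\right)}$)
$r = 12$ ($r = 2 \left(5 + 1\right) = 2 \cdot 6 = 12$)
$\left(1 B{\left(3,4 \right)} + r\right) - -56 = \left(1 \frac{1}{-4 + 3 - 16 + 4 \cdot 3} + 12\right) - -56 = \left(1 \frac{1}{-4 + 3 - 16 + 12} + 12\right) + 56 = \left(1 \frac{1}{-5} + 12\right) + 56 = \left(1 \left(- \frac{1}{5}\right) + 12\right) + 56 = \left(- \frac{1}{5} + 12\right) + 56 = \frac{59}{5} + 56 = \frac{339}{5}$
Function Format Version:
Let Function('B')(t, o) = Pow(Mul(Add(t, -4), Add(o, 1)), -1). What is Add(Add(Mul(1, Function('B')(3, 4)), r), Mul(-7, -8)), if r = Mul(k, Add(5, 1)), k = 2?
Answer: Rational(339, 5) ≈ 67.800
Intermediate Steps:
Function('B')(t, o) = Mul(Pow(Add(1, o), -1), Pow(Add(-4, t), -1)) (Function('B')(t, o) = Pow(Mul(Add(-4, t), Add(1, o)), -1) = Pow(Mul(Add(1, o), Add(-4, t)), -1) = Mul(Pow(Add(1, o), -1), Pow(Add(-4, t), -1)))
r = 12 (r = Mul(2, Add(5, 1)) = Mul(2, 6) = 12)
Add(Add(Mul(1, Function('B')(3, 4)), r), Mul(-7, -8)) = Add(Add(Mul(1, Pow(Add(-4, 3, Mul(-4, 4), Mul(4, 3)), -1)), 12), Mul(-7, -8)) = Add(Add(Mul(1, Pow(Add(-4, 3, -16, 12), -1)), 12), 56) = Add(Add(Mul(1, Pow(-5, -1)), 12), 56) = Add(Add(Mul(1, Rational(-1, 5)), 12), 56) = Add(Add(Rational(-1, 5), 12), 56) = Add(Rational(59, 5), 56) = Rational(339, 5)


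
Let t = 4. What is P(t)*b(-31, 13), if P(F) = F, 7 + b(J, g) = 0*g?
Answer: -28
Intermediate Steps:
b(J, g) = -7 (b(J, g) = -7 + 0*g = -7 + 0 = -7)
P(t)*b(-31, 13) = 4*(-7) = -28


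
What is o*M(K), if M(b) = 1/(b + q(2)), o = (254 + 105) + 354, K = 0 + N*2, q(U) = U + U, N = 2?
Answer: 713/8 ≈ 89.125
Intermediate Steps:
q(U) = 2*U
K = 4 (K = 0 + 2*2 = 0 + 4 = 4)
o = 713 (o = 359 + 354 = 713)
M(b) = 1/(4 + b) (M(b) = 1/(b + 2*2) = 1/(b + 4) = 1/(4 + b))
o*M(K) = 713/(4 + 4) = 713/8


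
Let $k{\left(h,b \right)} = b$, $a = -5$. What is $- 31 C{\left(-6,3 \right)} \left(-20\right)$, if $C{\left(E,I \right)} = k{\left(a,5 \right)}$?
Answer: $3100$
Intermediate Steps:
$C{\left(E,I \right)} = 5$
$- 31 C{\left(-6,3 \right)} \left(-20\right) = \left(-31\right) 5 \left(-20\right) = \left(-155\right) \left(-20\right) = 3100$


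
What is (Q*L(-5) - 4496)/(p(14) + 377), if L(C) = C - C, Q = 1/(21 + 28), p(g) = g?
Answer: -4496/391 ≈ -11.499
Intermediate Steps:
Q = 1/49 ≈ 0.020408
L(C) = 0
(Q*L(-5) - 4496)/(p(14) + 377) = ((1/49)*0 - 4496)/(14 + 377) = (0 - 4496)/391 = -4496*1/391 = -4496/391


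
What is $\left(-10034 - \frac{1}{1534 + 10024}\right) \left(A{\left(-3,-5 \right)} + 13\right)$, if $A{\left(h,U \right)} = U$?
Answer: $- \frac{463891892}{5779} \approx -80272.0$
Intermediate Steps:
$\left(-10034 - \frac{1}{1534 + 10024}\right) \left(A{\left(-3,-5 \right)} + 13\right) = \left(-10034 - \frac{1}{1534 + 10024}\right) \left(-5 + 13\right) = \left(-10034 - \frac{1}{11558}\right) 8 = \left(- \frac{115972973}{11558}\right) 8 = - \frac{463891892}{5779}$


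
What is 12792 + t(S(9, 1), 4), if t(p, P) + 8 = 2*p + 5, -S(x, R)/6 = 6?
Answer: 12717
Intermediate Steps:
S(x, R) = -36 (S(x, R) = -6*6 = -36)
t(p, P) = -3 + 2*p (t(p, P) = -8 + (2*p + 5) = -8 + (5 + 2*p) = -3 + 2*p)
12792 + t(S(9, 1), 4) = 12792 + (-3 + 2*(-36)) = 12792 + (-3 - 72) = 12792 - 75 = 12717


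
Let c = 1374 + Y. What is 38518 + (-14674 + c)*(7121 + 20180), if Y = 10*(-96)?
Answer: -389273742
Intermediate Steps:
Y = -960
c = 414 (c = 1374 - 960 = 414)
38518 + (-14674 + c)*(7121 + 20180) = 38518 + (-14674 + 414)*(7121 + 20180) = 38518 - 14260*27301 = 38518 - 389312260 = -389273742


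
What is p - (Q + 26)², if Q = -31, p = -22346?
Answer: -22371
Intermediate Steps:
p - (Q + 26)² = -22346 - (-31 + 26)² = -22346 - 1*(-5)² = -22346 - 1*25 = -22346 - 25 = -22371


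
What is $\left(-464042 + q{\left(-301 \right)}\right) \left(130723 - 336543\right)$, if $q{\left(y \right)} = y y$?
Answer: $76861626620$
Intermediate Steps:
$q{\left(y \right)} = y^{2}$
$\left(-464042 + q{\left(-301 \right)}\right) \left(130723 - 336543\right) = \left(-464042 + \left(-301\right)^{2}\right) \left(130723 - 336543\right) = \left(-464042 + 90601\right) \left(-205820\right) = \left(-373441\right) \left(-205820\right) = 76861626620$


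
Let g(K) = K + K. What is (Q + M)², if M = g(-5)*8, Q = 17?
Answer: 3969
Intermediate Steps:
g(K) = 2*K
M = -80 (M = (2*(-5))*8 = -10*8 = -80)
(Q + M)² = (17 - 80)² = (-63)² = 3969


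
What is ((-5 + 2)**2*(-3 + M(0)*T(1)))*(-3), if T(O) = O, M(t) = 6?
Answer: -81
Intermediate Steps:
((-5 + 2)**2*(-3 + M(0)*T(1)))*(-3) = ((-5 + 2)**2*(-3 + 6*1))*(-3) = ((-3)**2*(-3 + 6))*(-3) = (9*3)*(-3) = 27*(-3) = -81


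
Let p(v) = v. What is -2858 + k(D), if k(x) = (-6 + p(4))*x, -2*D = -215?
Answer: -3073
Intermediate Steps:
D = 215/2 (D = -1/2*(-215) = 215/2 ≈ 107.50)
k(x) = -2*x (k(x) = (-6 + 4)*x = -2*x)
-2858 + k(D) = -2858 - 2*215/2 = -2858 - 215 = -3073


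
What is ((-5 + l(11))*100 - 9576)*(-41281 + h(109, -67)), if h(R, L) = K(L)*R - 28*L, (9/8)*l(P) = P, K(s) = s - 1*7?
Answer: 3887115364/9 ≈ 4.3190e+8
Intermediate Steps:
K(s) = -7 + s (K(s) = s - 7 = -7 + s)
l(P) = 8*P/9
h(R, L) = -28*L + R*(-7 + L) (h(R, L) = (-7 + L)*R - 28*L = R*(-7 + L) - 28*L = -28*L + R*(-7 + L))
((-5 + l(11))*100 - 9576)*(-41281 + h(109, -67)) = ((-5 + (8/9)*11)*100 - 9576)*(-41281 + (-28*(-67) + 109*(-7 - 67))) = ((-5 + 88/9)*100 - 9576)*(-41281 + (1876 + 109*(-74))) = ((43/9)*100 - 9576)*(-41281 + (1876 - 8066)) = (4300/9 - 9576)*(-41281 - 6190) = -81884/9*(-47471) = 3887115364/9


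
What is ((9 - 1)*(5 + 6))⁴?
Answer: 59969536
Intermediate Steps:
((9 - 1)*(5 + 6))⁴ = (8*11)⁴ = 88⁴ = 59969536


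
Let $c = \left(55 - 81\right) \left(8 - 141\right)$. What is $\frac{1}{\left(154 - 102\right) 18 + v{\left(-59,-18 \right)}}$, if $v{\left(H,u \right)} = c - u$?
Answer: $\frac{1}{4412} \approx 0.00022665$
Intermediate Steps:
$c = 3458$ ($c = \left(-26\right) \left(-133\right) = 3458$)
$v{\left(H,u \right)} = 3458 - u$
$\frac{1}{\left(154 - 102\right) 18 + v{\left(-59,-18 \right)}} = \frac{1}{\left(154 - 102\right) 18 + \left(3458 - -18\right)} = \frac{1}{52 \cdot 18 + \left(3458 + 18\right)} = \frac{1}{936 + 3476} = \frac{1}{4412}$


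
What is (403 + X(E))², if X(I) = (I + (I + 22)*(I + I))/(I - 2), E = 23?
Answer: 2274064/9 ≈ 2.5267e+5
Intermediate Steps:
X(I) = (I + 2*I*(22 + I))/(-2 + I) (X(I) = (I + (22 + I)*(2*I))/(-2 + I) = (I + 2*I*(22 + I))/(-2 + I))
(403 + X(E))² = (403 + 23*(45 + 2*23)/(-2 + 23))² = (403 + 23*(45 + 46)/21)² = (403 + 23*(1/21)*91)² = (403 + 299/3)² = (1508/3)² = 2274064/9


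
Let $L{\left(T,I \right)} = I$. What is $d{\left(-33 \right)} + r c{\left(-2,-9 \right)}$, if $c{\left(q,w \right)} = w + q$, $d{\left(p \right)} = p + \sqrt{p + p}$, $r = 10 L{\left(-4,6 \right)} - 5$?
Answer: $-638 + i \sqrt{66} \approx -638.0 + 8.124 i$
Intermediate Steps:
$r = 55$ ($r = 10 \cdot 6 - 5 = 60 - 5 = 55$)
$d{\left(p \right)} = p + \sqrt{2} \sqrt{p}$ ($d{\left(p \right)} = p + \sqrt{2 p} = p + \sqrt{2} \sqrt{p}$)
$c{\left(q,w \right)} = q + w$
$d{\left(-33 \right)} + r c{\left(-2,-9 \right)} = \left(-33 + \sqrt{2} \sqrt{-33}\right) + 55 \left(-2 - 9\right) = \left(-33 + \sqrt{2} i \sqrt{33}\right) + 55 \left(-11\right) = \left(-33 + i \sqrt{66}\right) - 605 = -638 + i \sqrt{66}$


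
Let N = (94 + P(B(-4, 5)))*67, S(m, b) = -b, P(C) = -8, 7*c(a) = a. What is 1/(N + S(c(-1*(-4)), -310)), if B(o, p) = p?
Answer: 1/6072 ≈ 0.00016469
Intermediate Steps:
c(a) = a/7
N = 5762 (N = (94 - 8)*67 = 86*67 = 5762)
1/(N + S(c(-1*(-4)), -310)) = 1/(5762 - 1*(-310)) = 1/(5762 + 310) = 1/6072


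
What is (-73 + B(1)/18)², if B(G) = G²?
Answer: 1723969/324 ≈ 5320.9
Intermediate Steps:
(-73 + B(1)/18)² = (-73 + 1²/18)² = (-73 + 1*(1/18))² = (-73 + 1/18)² = (-1313/18)² = 1723969/324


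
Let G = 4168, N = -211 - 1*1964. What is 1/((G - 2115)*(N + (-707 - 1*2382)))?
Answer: -1/10806992 ≈ -9.2533e-8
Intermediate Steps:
N = -2175 (N = -211 - 1964 = -2175)
1/((G - 2115)*(N + (-707 - 1*2382))) = 1/((4168 - 2115)*(-2175 + (-707 - 1*2382))) = 1/(2053*(-2175 + (-707 - 2382))) = 1/(2053*(-2175 - 3089)) = 1/(2053*(-5264)) = 1/(-10806992) = -1/10806992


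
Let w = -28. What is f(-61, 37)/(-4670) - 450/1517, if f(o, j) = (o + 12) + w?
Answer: -1984691/7084390 ≈ -0.28015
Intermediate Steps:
f(o, j) = -16 + o (f(o, j) = (o + 12) - 28 = (12 + o) - 28 = -16 + o)
f(-61, 37)/(-4670) - 450/1517 = (-16 - 61)/(-4670) - 450/1517 = -77*(-1/4670) - 450*1/1517 = 77/4670 - 450/1517 = -1984691/7084390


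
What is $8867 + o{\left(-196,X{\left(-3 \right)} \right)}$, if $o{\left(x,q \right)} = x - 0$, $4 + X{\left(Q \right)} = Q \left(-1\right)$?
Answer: $8671$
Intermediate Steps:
$X{\left(Q \right)} = -4 - Q$ ($X{\left(Q \right)} = -4 + Q \left(-1\right) = -4 - Q$)
$o{\left(x,q \right)} = x$ ($o{\left(x,q \right)} = x + 0 = x$)
$8867 + o{\left(-196,X{\left(-3 \right)} \right)} = 8867 - 196 = 8671$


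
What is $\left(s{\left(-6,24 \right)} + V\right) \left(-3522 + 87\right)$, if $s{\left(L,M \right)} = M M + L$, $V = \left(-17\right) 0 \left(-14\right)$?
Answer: $-1957950$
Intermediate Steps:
$V = 0$ ($V = 0 \left(-14\right) = 0$)
$s{\left(L,M \right)} = L + M^{2}$ ($s{\left(L,M \right)} = M^{2} + L = L + M^{2}$)
$\left(s{\left(-6,24 \right)} + V\right) \left(-3522 + 87\right) = \left(\left(-6 + 24^{2}\right) + 0\right) \left(-3522 + 87\right) = \left(\left(-6 + 576\right) + 0\right) \left(-3435\right) = \left(570 + 0\right) \left(-3435\right) = 570 \left(-3435\right) = -1957950$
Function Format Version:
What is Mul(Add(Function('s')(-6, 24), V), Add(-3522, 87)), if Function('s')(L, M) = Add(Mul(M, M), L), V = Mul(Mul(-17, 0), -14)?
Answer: -1957950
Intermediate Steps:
V = 0 (V = Mul(0, -14) = 0)
Function('s')(L, M) = Add(L, Pow(M, 2)) (Function('s')(L, M) = Add(Pow(M, 2), L) = Add(L, Pow(M, 2)))
Mul(Add(Function('s')(-6, 24), V), Add(-3522, 87)) = Mul(Add(Add(-6, Pow(24, 2)), 0), Add(-3522, 87)) = Mul(Add(Add(-6, 576), 0), -3435) = Mul(Add(570, 0), -3435) = Mul(570, -3435) = -1957950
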